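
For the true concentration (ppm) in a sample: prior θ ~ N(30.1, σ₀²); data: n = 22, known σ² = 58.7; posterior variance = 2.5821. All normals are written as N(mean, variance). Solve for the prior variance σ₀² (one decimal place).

For the Normal–Normal model with known σ², precisions add: τ_n = τ₀ + n/σ².
So 1/σ₀² = 1/2.5821 − 22/58.7 = 0.387282 − 0.374787 = 0.012495.
Hence σ₀² = 1/0.012495 ≈ 80.0.

σ₀² = 80.0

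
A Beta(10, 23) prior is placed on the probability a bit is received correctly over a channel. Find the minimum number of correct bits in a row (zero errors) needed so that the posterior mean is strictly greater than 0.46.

After k correct bits and 0 errors the posterior is Beta(10+k, 23), with mean (10+k)/(10+23+k).
Set (10+k)/(33+k) > 0.46 and solve: k > (0.46·33 − 10)/(1 − 0.46) = 9.593.
The smallest integer exceeding 9.593 is 10, and checking k=10: (20)/(43) = 0.4651 > 0.46.

k = 10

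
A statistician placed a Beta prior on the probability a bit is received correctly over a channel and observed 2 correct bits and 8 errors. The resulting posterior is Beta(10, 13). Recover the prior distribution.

Under Beta–binomial conjugacy the posterior parameters are (a+s, b+f).
So a = 10 − 2 = 8 and b = 13 − 8 = 5.

Beta(8, 5)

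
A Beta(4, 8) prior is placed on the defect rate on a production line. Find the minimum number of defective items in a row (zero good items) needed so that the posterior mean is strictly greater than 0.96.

k = 189

After k defective items and 0 good items the posterior is Beta(4+k, 8), with mean (4+k)/(4+8+k).
Set (4+k)/(12+k) > 0.96 and solve: k > (0.96·12 − 4)/(1 − 0.96) = 188.000.
The smallest integer exceeding 188.000 is 189.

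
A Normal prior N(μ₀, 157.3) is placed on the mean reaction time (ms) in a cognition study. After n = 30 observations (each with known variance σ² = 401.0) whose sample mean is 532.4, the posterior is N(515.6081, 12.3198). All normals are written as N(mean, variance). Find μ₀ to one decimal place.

The posterior mean is a precision-weighted average: μ_n = (τ₀μ₀ + τ_data·x̄)/(τ₀+τ_data), with τ₀=1/σ₀² and τ_data=n/σ².
Here τ₀ = 1/157.3 = 0.006357 and τ_data = 30/401.0 = 0.074813, so τ_n = 0.081170.
Rearranging for μ₀: μ₀ = (μ_n·τ_n − τ_data·x̄)/τ₀ = (515.6081·0.081170 − 0.074813·532.4) / 0.006357 = 2.021468/0.006357 ≈ 318.0.

μ₀ = 318.0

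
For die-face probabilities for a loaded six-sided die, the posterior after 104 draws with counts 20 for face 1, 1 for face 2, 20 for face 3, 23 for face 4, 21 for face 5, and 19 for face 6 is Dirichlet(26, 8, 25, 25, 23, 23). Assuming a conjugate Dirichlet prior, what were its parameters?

For a Dirichlet(α) prior with multinomial counts c, the posterior is Dirichlet(α + c) componentwise.
Subtract each count from the matching posterior parameter: 26−20=6, 8−1=7, 25−20=5, 25−23=2, 23−21=2, 23−19=4.

Dirichlet(6, 7, 5, 2, 2, 4)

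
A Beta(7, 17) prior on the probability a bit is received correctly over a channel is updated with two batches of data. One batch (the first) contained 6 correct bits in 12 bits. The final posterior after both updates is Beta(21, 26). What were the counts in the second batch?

Because Beta–binomial updating is additive in the counts, the combined data contributed (α_post−α_prior, β_post−β_prior) successes and failures.
Total across both batches: 21−7=14 correct bits, 26−17=9 errors.
Subtract the first batch: 14−6=8 correct bits and 9−6=3 errors.

8 correct bits and 3 errors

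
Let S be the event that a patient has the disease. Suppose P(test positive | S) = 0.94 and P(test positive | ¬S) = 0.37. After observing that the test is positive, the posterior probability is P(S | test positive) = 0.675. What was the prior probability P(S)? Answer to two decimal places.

In odds form, posterior odds = prior odds × likelihood ratio, so prior odds = posterior odds ÷ LR.
Posterior odds = 0.675/(1−0.675) = 2.0769. LR = 0.94/0.37 = 2.5405.
Prior odds = 2.0769/2.5405 = 0.8175, so P(S) = 0.8175/(1+0.8175) ≈ 0.45.

P(S) = 0.45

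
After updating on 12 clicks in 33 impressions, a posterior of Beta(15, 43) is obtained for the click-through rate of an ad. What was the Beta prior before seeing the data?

Beta(3, 22)

A Beta(a, b) prior with s successes and f failures in binomial data gives a Beta(a+s, b+f) posterior.
Subtract the data counts: 15−12=3, 43−21=22.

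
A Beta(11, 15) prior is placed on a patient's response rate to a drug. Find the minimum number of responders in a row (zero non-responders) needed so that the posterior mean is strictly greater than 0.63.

After k responders and 0 non-responders the posterior is Beta(11+k, 15), with mean (11+k)/(11+15+k).
Set (11+k)/(26+k) > 0.63 and solve: k > (0.63·26 − 11)/(1 − 0.63) = 14.541.
The smallest integer exceeding 14.541 is 15.

k = 15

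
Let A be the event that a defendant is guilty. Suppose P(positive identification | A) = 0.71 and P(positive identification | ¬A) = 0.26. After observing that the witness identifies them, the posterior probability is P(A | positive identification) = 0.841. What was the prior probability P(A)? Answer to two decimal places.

In odds form, posterior odds = prior odds × likelihood ratio, so prior odds = posterior odds ÷ LR.
Posterior odds = 0.841/(1−0.841) = 5.2893. LR = 0.71/0.26 = 2.7308.
Prior odds = 5.2893/2.7308 = 1.9369, so P(A) = 1.9369/(1+1.9369) ≈ 0.66.

P(A) = 0.66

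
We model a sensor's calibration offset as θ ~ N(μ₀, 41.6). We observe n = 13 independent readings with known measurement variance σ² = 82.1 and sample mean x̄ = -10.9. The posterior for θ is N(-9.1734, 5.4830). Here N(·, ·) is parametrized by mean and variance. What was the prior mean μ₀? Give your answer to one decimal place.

With known observation variance, the Normal–Normal posterior has precision τ_n = τ₀ + n/σ² and mean μ_n = (τ₀μ₀ + (n/σ²)x̄)/τ_n.
Here τ₀ = 1/41.6 = 0.024038 and τ_data = 13/82.1 = 0.158343, so τ_n = 0.182381.
Rearranging for μ₀: μ₀ = (μ_n·τ_n − τ_data·x̄)/τ₀ = (-9.1734·0.182381 − 0.158343·-10.9) / 0.024038 = 0.052885/0.024038 ≈ 2.2.

μ₀ = 2.2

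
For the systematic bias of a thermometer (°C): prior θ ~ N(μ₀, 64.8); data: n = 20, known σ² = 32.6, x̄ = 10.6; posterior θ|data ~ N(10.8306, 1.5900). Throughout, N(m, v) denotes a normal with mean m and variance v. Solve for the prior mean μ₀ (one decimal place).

μ₀ = 20.0

With known observation variance, the Normal–Normal posterior has precision τ_n = τ₀ + n/σ² and mean μ_n = (τ₀μ₀ + (n/σ²)x̄)/τ_n.
Here τ₀ = 1/64.8 = 0.015432 and τ_data = 20/32.6 = 0.613497, so τ_n = 0.628929.
Rearranging for μ₀: μ₀ = (μ_n·τ_n − τ_data·x̄)/τ₀ = (10.8306·0.628929 − 0.613497·10.6) / 0.015432 = 0.308610/0.015432 ≈ 20.0.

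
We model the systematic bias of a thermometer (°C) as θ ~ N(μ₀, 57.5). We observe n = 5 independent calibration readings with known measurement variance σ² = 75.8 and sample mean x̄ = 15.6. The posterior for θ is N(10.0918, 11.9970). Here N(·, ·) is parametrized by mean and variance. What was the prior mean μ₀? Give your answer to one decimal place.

μ₀ = -10.8

With known observation variance, the Normal–Normal posterior has precision τ_n = τ₀ + n/σ² and mean μ_n = (τ₀μ₀ + (n/σ²)x̄)/τ_n.
Here τ₀ = 1/57.5 = 0.017391 and τ_data = 5/75.8 = 0.065963, so τ_n = 0.083354.
Rearranging for μ₀: μ₀ = (μ_n·τ_n − τ_data·x̄)/τ₀ = (10.0918·0.083354 − 0.065963·15.6) / 0.017391 = -0.187831/0.017391 ≈ -10.8.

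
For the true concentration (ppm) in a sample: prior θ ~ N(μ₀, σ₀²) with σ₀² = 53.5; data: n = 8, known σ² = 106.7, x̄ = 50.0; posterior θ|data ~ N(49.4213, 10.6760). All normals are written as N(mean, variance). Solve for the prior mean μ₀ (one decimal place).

μ₀ = 47.1

With known observation variance, the Normal–Normal posterior has precision τ_n = τ₀ + n/σ² and mean μ_n = (τ₀μ₀ + (n/σ²)x̄)/τ_n.
Here τ₀ = 1/53.5 = 0.018692 and τ_data = 8/106.7 = 0.074977, so τ_n = 0.093669.
Rearranging for μ₀: μ₀ = (μ_n·τ_n − τ_data·x̄)/τ₀ = (49.4213·0.093669 − 0.074977·50.0) / 0.018692 = 0.880394/0.018692 ≈ 47.1.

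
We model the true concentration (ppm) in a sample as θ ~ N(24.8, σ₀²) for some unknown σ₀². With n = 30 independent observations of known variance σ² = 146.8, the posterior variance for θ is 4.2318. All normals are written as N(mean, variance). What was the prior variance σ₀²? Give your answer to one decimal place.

σ₀² = 31.3

For the Normal–Normal model with known σ², precisions add: τ_n = τ₀ + n/σ².
So 1/σ₀² = 1/4.2318 − 30/146.8 = 0.236306 − 0.204360 = 0.031946.
Hence σ₀² = 1/0.031946 ≈ 31.3.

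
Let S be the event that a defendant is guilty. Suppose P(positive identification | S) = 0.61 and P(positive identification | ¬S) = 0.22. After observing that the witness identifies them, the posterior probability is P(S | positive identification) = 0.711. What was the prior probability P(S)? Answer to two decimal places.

Bayes' rule in odds form gives O(S|E) = O(S)·[P(E|S)/P(E|¬S)], hence O(S) = O(S|E)/LR.
Posterior odds = 0.711/(1−0.711) = 2.4602. LR = 0.61/0.22 = 2.7727.
Prior odds = 2.4602/2.7727 = 0.8873, so P(S) = 0.8873/(1+0.8873) ≈ 0.47.

P(S) = 0.47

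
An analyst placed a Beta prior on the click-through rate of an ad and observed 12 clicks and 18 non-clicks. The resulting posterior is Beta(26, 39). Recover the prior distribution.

Beta(14, 21)

Beta is conjugate to the binomial likelihood: posterior = Beta(α+s, β+f).
So α = 26 − 12 = 14 and β = 39 − 18 = 21.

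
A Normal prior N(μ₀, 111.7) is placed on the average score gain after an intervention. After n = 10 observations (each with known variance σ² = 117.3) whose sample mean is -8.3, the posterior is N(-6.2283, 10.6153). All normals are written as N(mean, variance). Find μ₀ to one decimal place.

The posterior mean is a precision-weighted average: μ_n = (τ₀μ₀ + τ_data·x̄)/(τ₀+τ_data), with τ₀=1/σ₀² and τ_data=n/σ².
Here τ₀ = 1/111.7 = 0.008953 and τ_data = 10/117.3 = 0.085251, so τ_n = 0.094204.
Rearranging for μ₀: μ₀ = (μ_n·τ_n − τ_data·x̄)/τ₀ = (-6.2283·0.094204 − 0.085251·-8.3) / 0.008953 = 0.120853/0.008953 ≈ 13.5.

μ₀ = 13.5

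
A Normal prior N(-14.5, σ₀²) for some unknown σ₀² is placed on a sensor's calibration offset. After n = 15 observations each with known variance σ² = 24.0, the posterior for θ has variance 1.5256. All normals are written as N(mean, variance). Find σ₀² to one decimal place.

σ₀² = 32.8

Posterior precision equals prior precision plus data precision: 1/σ_n² = 1/σ₀² + n/σ².
So 1/σ₀² = 1/1.5256 − 15/24.0 = 0.655480 − 0.625000 = 0.030480.
Hence σ₀² = 1/0.030480 ≈ 32.8.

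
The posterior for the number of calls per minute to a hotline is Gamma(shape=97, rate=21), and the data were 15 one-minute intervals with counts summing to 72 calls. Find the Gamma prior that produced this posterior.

Gamma–Poisson conjugacy: posterior shape = α + Σxᵢ, posterior rate = β + n.
So α = 97 − 72 = 25 and β = 21 − 15 = 6.

Gamma(shape=25, rate=6)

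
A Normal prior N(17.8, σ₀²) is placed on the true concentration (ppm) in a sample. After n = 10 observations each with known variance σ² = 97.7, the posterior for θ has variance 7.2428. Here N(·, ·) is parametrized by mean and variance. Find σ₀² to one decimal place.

For the Normal–Normal model with known σ², precisions add: τ_n = τ₀ + n/σ².
So 1/σ₀² = 1/7.2428 − 10/97.7 = 0.138068 − 0.102354 = 0.035714.
Hence σ₀² = 1/0.035714 ≈ 28.0.

σ₀² = 28.0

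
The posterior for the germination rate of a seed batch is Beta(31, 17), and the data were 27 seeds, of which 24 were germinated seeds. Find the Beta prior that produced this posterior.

Beta(7, 14)

A Beta(a, b) prior with s successes and f failures in binomial data gives a Beta(a+s, b+f) posterior.
So a = 31 − 24 = 7 and b = 17 − 3 = 14.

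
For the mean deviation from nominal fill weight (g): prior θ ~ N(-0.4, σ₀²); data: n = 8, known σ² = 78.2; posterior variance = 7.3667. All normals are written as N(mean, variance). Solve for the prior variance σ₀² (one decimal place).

σ₀² = 29.9

Posterior precision equals prior precision plus data precision: 1/σ_n² = 1/σ₀² + n/σ².
So 1/σ₀² = 1/7.3667 − 8/78.2 = 0.135746 − 0.102302 = 0.033444.
Hence σ₀² = 1/0.033444 ≈ 29.9.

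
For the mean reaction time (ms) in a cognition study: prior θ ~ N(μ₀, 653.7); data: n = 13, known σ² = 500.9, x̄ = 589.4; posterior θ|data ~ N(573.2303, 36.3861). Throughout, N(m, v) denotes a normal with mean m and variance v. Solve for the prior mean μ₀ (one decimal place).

μ₀ = 298.9

The posterior mean is a precision-weighted average: μ_n = (τ₀μ₀ + τ_data·x̄)/(τ₀+τ_data), with τ₀=1/σ₀² and τ_data=n/σ².
Here τ₀ = 1/653.7 = 0.001530 and τ_data = 13/500.9 = 0.025953, so τ_n = 0.027483.
Rearranging for μ₀: μ₀ = (μ_n·τ_n − τ_data·x̄)/τ₀ = (573.2303·0.027483 − 0.025953·589.4) / 0.001530 = 0.457390/0.001530 ≈ 298.9.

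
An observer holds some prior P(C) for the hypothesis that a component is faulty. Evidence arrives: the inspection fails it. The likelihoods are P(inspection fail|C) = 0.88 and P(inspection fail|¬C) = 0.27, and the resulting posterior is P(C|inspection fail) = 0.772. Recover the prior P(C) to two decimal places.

P(C) = 0.51

In odds form, posterior odds = prior odds × likelihood ratio, so prior odds = posterior odds ÷ LR.
Posterior odds = 0.772/(1−0.772) = 3.3860. LR = 0.88/0.27 = 3.2593.
Prior odds = 3.3860/3.2593 = 1.0389, so P(C) = 1.0389/(1+1.0389) ≈ 0.51.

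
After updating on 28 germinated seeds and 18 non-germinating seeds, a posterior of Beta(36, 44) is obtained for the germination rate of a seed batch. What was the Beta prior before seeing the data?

Beta(8, 26)

Beta is conjugate to the binomial likelihood: posterior = Beta(a+s, b+f).
Subtract the data counts: 36−28=8, 44−18=26.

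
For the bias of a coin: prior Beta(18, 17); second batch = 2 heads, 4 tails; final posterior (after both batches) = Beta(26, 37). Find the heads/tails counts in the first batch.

Sequential conjugate updates are equivalent to a single update on the pooled data, so total successes = posterior α − prior α and total failures = posterior β − prior β.
Total across both batches: 26−18=8 heads, 37−17=20 tails.
Subtract the second batch: 8−2=6 heads and 20−4=16 tails.

6 heads and 16 tails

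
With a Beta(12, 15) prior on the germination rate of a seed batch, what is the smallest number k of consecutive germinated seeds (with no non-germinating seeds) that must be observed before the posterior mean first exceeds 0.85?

k = 74

After k germinated seeds and 0 non-germinating seeds the posterior is Beta(12+k, 15), with mean (12+k)/(12+15+k).
Set (12+k)/(27+k) > 0.85 and solve: k > (0.85·27 − 12)/(1 − 0.85) = 73.000.
The smallest integer exceeding 73.000 is 74.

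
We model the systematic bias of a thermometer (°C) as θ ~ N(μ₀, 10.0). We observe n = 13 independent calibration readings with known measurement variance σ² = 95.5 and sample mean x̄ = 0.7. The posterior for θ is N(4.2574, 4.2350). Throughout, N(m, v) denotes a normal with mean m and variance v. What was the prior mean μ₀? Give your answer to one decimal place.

μ₀ = 9.1

With known observation variance, the Normal–Normal posterior has precision τ_n = τ₀ + n/σ² and mean μ_n = (τ₀μ₀ + (n/σ²)x̄)/τ_n.
Here τ₀ = 1/10.0 = 0.100000 and τ_data = 13/95.5 = 0.136126, so τ_n = 0.236126.
Rearranging for μ₀: μ₀ = (μ_n·τ_n − τ_data·x̄)/τ₀ = (4.2574·0.236126 − 0.136126·0.7) / 0.100000 = 0.909995/0.100000 ≈ 9.1.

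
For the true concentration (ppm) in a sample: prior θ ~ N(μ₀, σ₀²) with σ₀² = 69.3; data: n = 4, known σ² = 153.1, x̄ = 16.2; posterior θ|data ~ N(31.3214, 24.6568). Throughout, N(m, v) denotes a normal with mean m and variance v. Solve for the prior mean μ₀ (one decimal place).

μ₀ = 58.7

With known observation variance, the Normal–Normal posterior has precision τ_n = τ₀ + n/σ² and mean μ_n = (τ₀μ₀ + (n/σ²)x̄)/τ_n.
Here τ₀ = 1/69.3 = 0.014430 and τ_data = 4/153.1 = 0.026127, so τ_n = 0.040557.
Rearranging for μ₀: μ₀ = (μ_n·τ_n − τ_data·x̄)/τ₀ = (31.3214·0.040557 − 0.026127·16.2) / 0.014430 = 0.847045/0.014430 ≈ 58.7.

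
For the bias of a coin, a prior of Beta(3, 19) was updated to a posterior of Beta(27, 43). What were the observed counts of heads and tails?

24 heads and 24 tails

Beta is conjugate to the binomial likelihood: posterior = Beta(a+s, b+f).
So s = 27 − 3 = 24 and f = 43 − 19 = 24.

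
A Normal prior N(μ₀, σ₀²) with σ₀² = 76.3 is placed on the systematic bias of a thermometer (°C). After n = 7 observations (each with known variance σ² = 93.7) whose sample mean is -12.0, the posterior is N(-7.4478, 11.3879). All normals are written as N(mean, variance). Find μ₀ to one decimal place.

The posterior mean is a precision-weighted average: μ_n = (τ₀μ₀ + τ_data·x̄)/(τ₀+τ_data), with τ₀=1/σ₀² and τ_data=n/σ².
Here τ₀ = 1/76.3 = 0.013106 and τ_data = 7/93.7 = 0.074707, so τ_n = 0.087813.
Rearranging for μ₀: μ₀ = (μ_n·τ_n − τ_data·x̄)/τ₀ = (-7.4478·0.087813 − 0.074707·-12.0) / 0.013106 = 0.242470/0.013106 ≈ 18.5.

μ₀ = 18.5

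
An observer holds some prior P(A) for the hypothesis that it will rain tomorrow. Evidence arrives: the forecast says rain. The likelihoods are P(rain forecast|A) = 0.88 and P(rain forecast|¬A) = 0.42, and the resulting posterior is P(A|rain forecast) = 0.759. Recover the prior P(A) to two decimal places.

P(A) = 0.60

In odds form, posterior odds = prior odds × likelihood ratio, so prior odds = posterior odds ÷ LR.
Posterior odds = 0.759/(1−0.759) = 3.1494. LR = 0.88/0.42 = 2.0952.
Prior odds = 3.1494/2.0952 = 1.5032, so P(A) = 1.5032/(1+1.5032) ≈ 0.60.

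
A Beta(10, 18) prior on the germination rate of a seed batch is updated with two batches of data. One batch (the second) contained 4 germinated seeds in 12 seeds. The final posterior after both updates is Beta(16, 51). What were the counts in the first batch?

Because Beta–binomial updating is additive in the counts, the combined data contributed (α_post−α_prior, β_post−β_prior) successes and failures.
Total across both batches: 16−10=6 germinated seeds, 51−18=33 non-germinating seeds.
Subtract the second batch: 6−4=2 germinated seeds and 33−8=25 non-germinating seeds.

2 germinated seeds and 25 non-germinating seeds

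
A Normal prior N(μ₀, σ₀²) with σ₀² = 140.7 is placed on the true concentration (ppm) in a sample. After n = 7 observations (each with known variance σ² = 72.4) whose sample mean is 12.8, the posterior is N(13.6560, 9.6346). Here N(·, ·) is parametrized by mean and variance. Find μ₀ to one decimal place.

μ₀ = 25.3

The posterior mean is a precision-weighted average: μ_n = (τ₀μ₀ + τ_data·x̄)/(τ₀+τ_data), with τ₀=1/σ₀² and τ_data=n/σ².
Here τ₀ = 1/140.7 = 0.007107 and τ_data = 7/72.4 = 0.096685, so τ_n = 0.103792.
Rearranging for μ₀: μ₀ = (μ_n·τ_n − τ_data·x̄)/τ₀ = (13.6560·0.103792 − 0.096685·12.8) / 0.007107 = 0.179816/0.007107 ≈ 25.3.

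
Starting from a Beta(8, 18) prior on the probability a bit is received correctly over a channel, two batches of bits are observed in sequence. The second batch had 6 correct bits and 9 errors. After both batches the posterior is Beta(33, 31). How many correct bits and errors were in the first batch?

Sequential conjugate updates are equivalent to a single update on the pooled data, so total successes = posterior α − prior α and total failures = posterior β − prior β.
Total across both batches: 33−8=25 correct bits, 31−18=13 errors.
Subtract the second batch: 25−6=19 correct bits and 13−9=4 errors.

19 correct bits and 4 errors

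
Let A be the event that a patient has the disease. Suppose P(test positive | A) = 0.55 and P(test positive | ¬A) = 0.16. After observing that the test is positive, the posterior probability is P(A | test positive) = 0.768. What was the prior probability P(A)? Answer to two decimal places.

Bayes' rule in odds form gives O(A|E) = O(A)·[P(E|A)/P(E|¬A)], hence O(A) = O(A|E)/LR.
Posterior odds = 0.768/(1−0.768) = 3.3103. LR = 0.55/0.16 = 3.4375.
Prior odds = 3.3103/3.4375 = 0.9630, so P(A) = 0.9630/(1+0.9630) ≈ 0.49.

P(A) = 0.49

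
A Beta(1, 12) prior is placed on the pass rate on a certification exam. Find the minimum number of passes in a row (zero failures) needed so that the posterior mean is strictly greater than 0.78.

After k passes and 0 failures the posterior is Beta(1+k, 12), with mean (1+k)/(1+12+k).
Set (1+k)/(13+k) > 0.78 and solve: k > (0.78·13 − 1)/(1 − 0.78) = 41.545.
The smallest integer exceeding 41.545 is 42, and checking k=42: (43)/(55) = 0.7818 > 0.78.

k = 42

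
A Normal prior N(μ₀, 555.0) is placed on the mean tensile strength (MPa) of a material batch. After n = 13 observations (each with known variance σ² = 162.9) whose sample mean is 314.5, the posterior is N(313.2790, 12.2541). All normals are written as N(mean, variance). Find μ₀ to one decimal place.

The posterior mean is a precision-weighted average: μ_n = (τ₀μ₀ + τ_data·x̄)/(τ₀+τ_data), with τ₀=1/σ₀² and τ_data=n/σ².
Here τ₀ = 1/555.0 = 0.001802 and τ_data = 13/162.9 = 0.079804, so τ_n = 0.081606.
Rearranging for μ₀: μ₀ = (μ_n·τ_n − τ_data·x̄)/τ₀ = (313.2790·0.081606 − 0.079804·314.5) / 0.001802 = 0.467088/0.001802 ≈ 259.2.

μ₀ = 259.2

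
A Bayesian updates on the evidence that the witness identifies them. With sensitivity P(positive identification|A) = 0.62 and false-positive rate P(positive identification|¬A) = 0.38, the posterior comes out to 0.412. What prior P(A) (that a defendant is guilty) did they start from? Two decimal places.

In odds form, posterior odds = prior odds × likelihood ratio, so prior odds = posterior odds ÷ LR.
Posterior odds = 0.412/(1−0.412) = 0.7007. LR = 0.62/0.38 = 1.6316.
Prior odds = 0.7007/1.6316 = 0.4295, so P(A) = 0.4295/(1+0.4295) ≈ 0.30.

P(A) = 0.30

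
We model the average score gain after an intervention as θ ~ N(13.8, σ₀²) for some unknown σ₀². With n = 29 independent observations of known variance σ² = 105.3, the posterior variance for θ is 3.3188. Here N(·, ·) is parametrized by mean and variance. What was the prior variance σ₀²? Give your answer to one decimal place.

For the Normal–Normal model with known σ², precisions add: τ_n = τ₀ + n/σ².
So 1/σ₀² = 1/3.3188 − 29/105.3 = 0.301314 − 0.275404 = 0.025910.
Hence σ₀² = 1/0.025910 ≈ 38.6.

σ₀² = 38.6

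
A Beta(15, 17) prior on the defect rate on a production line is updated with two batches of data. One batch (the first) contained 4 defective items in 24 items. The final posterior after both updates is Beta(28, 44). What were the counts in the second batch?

Sequential conjugate updates are equivalent to a single update on the pooled data, so total successes = posterior α − prior α and total failures = posterior β − prior β.
Total across both batches: 28−15=13 defective items, 44−17=27 good items.
Subtract the first batch: 13−4=9 defective items and 27−20=7 good items.

9 defective items and 7 good items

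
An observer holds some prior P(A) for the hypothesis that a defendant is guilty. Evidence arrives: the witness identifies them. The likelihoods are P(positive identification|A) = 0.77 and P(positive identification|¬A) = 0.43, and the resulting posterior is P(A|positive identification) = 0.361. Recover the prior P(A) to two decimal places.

In odds form, posterior odds = prior odds × likelihood ratio, so prior odds = posterior odds ÷ LR.
Posterior odds = 0.361/(1−0.361) = 0.5649. LR = 0.77/0.43 = 1.7907.
Prior odds = 0.5649/1.7907 = 0.3155, so P(A) = 0.3155/(1+0.3155) ≈ 0.24.

P(A) = 0.24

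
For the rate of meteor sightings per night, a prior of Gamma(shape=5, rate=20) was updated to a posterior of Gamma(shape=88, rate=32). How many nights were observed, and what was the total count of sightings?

n = 12 nights with total 83 sightings

A Gamma(α, β) prior (rate parametrization) on a Poisson rate with n observations summing to S gives posterior Gamma(α+S, β+n).
Matching: Σxᵢ = 88 − 5 = 83 and n = 32 − 20 = 12.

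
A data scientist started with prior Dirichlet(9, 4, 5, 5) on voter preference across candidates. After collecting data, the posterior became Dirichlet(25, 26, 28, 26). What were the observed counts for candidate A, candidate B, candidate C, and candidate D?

For a Dirichlet(α) prior with multinomial counts c, the posterior is Dirichlet(α + c) componentwise.
Counts are posterior − prior componentwise: 25−9=16, 26−4=22, 28−5=23, 26−5=21.

counts (16, 22, 23, 21)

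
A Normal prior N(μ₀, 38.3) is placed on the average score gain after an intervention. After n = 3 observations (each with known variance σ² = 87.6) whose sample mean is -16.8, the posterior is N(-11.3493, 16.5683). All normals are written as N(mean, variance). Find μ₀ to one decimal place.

The posterior mean is a precision-weighted average: μ_n = (τ₀μ₀ + τ_data·x̄)/(τ₀+τ_data), with τ₀=1/σ₀² and τ_data=n/σ².
Here τ₀ = 1/38.3 = 0.026110 and τ_data = 3/87.6 = 0.034247, so τ_n = 0.060357.
Rearranging for μ₀: μ₀ = (μ_n·τ_n − τ_data·x̄)/τ₀ = (-11.3493·0.060357 − 0.034247·-16.8) / 0.026110 = -0.109660/0.026110 ≈ -4.2.

μ₀ = -4.2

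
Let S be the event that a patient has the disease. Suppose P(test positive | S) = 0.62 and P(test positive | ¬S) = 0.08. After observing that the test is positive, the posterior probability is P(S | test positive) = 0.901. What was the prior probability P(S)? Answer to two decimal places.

P(S) = 0.54

Bayes' rule in odds form gives O(S|E) = O(S)·[P(E|S)/P(E|¬S)], hence O(S) = O(S|E)/LR.
Posterior odds = 0.901/(1−0.901) = 9.1010. LR = 0.62/0.08 = 7.7500.
Prior odds = 9.1010/7.7500 = 1.1743, so P(S) = 1.1743/(1+1.1743) ≈ 0.54.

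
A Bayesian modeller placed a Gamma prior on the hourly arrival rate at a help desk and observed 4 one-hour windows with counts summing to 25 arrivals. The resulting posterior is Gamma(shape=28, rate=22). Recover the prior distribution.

Gamma(shape=3, rate=18)

A Gamma(α, β) prior (rate parametrization) on a Poisson rate with n observations summing to S gives posterior Gamma(α+S, β+n).
So α = 28 − 25 = 3 and β = 22 − 4 = 18.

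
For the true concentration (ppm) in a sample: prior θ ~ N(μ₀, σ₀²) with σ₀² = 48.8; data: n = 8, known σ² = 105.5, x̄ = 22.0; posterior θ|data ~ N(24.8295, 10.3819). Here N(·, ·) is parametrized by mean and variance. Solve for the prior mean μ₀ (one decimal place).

μ₀ = 35.3

The posterior mean is a precision-weighted average: μ_n = (τ₀μ₀ + τ_data·x̄)/(τ₀+τ_data), with τ₀=1/σ₀² and τ_data=n/σ².
Here τ₀ = 1/48.8 = 0.020492 and τ_data = 8/105.5 = 0.075829, so τ_n = 0.096321.
Rearranging for μ₀: μ₀ = (μ_n·τ_n − τ_data·x̄)/τ₀ = (24.8295·0.096321 − 0.075829·22.0) / 0.020492 = 0.723364/0.020492 ≈ 35.3.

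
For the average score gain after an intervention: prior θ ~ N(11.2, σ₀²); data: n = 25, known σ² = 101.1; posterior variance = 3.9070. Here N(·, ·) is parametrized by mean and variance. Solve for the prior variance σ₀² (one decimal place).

σ₀² = 115.3

For the Normal–Normal model with known σ², precisions add: τ_n = τ₀ + n/σ².
So 1/σ₀² = 1/3.9070 − 25/101.1 = 0.255951 − 0.247280 = 0.008671.
Hence σ₀² = 1/0.008671 ≈ 115.3.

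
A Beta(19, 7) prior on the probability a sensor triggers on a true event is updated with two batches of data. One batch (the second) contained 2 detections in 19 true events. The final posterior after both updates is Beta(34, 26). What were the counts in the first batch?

13 detections and 2 misses

Sequential conjugate updates are equivalent to a single update on the pooled data, so total successes = posterior α − prior α and total failures = posterior β − prior β.
Total across both batches: 34−19=15 detections, 26−7=19 misses.
Subtract the second batch: 15−2=13 detections and 19−17=2 misses.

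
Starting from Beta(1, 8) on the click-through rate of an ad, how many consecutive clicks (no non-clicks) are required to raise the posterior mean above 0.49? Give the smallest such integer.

k = 7

After k clicks and 0 non-clicks the posterior is Beta(1+k, 8), with mean (1+k)/(1+8+k).
Set (1+k)/(9+k) > 0.49 and solve: k > (0.49·9 − 1)/(1 − 0.49) = 6.686.
The smallest integer exceeding 6.686 is 7.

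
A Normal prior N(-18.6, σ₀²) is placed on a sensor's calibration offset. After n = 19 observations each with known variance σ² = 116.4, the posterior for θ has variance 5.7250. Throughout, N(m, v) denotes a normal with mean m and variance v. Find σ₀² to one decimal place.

Posterior precision equals prior precision plus data precision: 1/σ_n² = 1/σ₀² + n/σ².
So 1/σ₀² = 1/5.7250 − 19/116.4 = 0.174672 − 0.163230 = 0.011442.
Hence σ₀² = 1/0.011442 ≈ 87.4.

σ₀² = 87.4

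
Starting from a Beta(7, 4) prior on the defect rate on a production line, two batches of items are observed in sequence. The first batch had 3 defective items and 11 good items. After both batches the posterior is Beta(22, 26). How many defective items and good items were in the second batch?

Sequential conjugate updates are equivalent to a single update on the pooled data, so total successes = posterior α − prior α and total failures = posterior β − prior β.
Total across both batches: 22−7=15 defective items, 26−4=22 good items.
Subtract the first batch: 15−3=12 defective items and 22−11=11 good items.

12 defective items and 11 good items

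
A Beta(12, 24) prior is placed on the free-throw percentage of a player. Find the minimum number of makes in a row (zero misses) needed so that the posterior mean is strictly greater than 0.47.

k = 10

After k makes and 0 misses the posterior is Beta(12+k, 24), with mean (12+k)/(12+24+k).
Set (12+k)/(36+k) > 0.47 and solve: k > (0.47·36 − 12)/(1 − 0.47) = 9.283.
The smallest integer exceeding 9.283 is 10, and checking k=10: (22)/(46) = 0.4783 > 0.47.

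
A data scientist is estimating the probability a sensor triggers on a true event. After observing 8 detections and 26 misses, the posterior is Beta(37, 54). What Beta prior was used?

Under Beta–binomial conjugacy the posterior parameters are (a+s, b+f).
Subtract the data counts: 37−8=29, 54−26=28.

Beta(29, 28)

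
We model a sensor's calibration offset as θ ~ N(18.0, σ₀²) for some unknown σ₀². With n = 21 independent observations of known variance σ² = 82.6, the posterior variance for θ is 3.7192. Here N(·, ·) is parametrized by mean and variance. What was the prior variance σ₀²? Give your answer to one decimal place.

Posterior precision equals prior precision plus data precision: 1/σ_n² = 1/σ₀² + n/σ².
So 1/σ₀² = 1/3.7192 − 21/82.6 = 0.268875 − 0.254237 = 0.014638.
Hence σ₀² = 1/0.014638 ≈ 68.3.

σ₀² = 68.3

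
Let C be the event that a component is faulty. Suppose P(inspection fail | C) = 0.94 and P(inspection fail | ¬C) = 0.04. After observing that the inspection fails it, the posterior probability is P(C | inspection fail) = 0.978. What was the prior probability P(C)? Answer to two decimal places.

In odds form, posterior odds = prior odds × likelihood ratio, so prior odds = posterior odds ÷ LR.
Posterior odds = 0.978/(1−0.978) = 44.4545. LR = 0.94/0.04 = 23.5000.
Prior odds = 44.4545/23.5000 = 1.8917, so P(C) = 1.8917/(1+1.8917) ≈ 0.65.

P(C) = 0.65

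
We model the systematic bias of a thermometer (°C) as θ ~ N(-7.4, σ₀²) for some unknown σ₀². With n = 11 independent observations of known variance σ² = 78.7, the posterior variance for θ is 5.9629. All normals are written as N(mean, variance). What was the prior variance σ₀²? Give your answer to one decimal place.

Posterior precision equals prior precision plus data precision: 1/σ_n² = 1/σ₀² + n/σ².
So 1/σ₀² = 1/5.9629 − 11/78.7 = 0.167704 − 0.139771 = 0.027933.
Hence σ₀² = 1/0.027933 ≈ 35.8.

σ₀² = 35.8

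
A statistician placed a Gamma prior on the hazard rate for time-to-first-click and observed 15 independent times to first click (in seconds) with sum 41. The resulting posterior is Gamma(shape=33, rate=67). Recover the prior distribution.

Gamma–exponential conjugacy: posterior shape = α + n, posterior rate = β + Σtᵢ.
So α = 33 − 15 = 18 and β = 67 − 41 = 26.

Gamma(shape=18, rate=26)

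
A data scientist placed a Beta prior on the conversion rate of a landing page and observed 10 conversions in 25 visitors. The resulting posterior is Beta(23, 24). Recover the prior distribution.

Beta(13, 9)

A Beta(α, β) prior with s successes and f failures in binomial data gives a Beta(α+s, β+f) posterior.
So α = 23 − 10 = 13 and β = 24 − 15 = 9.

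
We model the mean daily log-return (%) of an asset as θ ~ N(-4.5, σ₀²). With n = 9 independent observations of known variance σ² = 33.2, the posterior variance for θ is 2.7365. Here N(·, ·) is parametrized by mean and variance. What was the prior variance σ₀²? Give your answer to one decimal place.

σ₀² = 10.6

For the Normal–Normal model with known σ², precisions add: τ_n = τ₀ + n/σ².
So 1/σ₀² = 1/2.7365 − 9/33.2 = 0.365430 − 0.271084 = 0.094346.
Hence σ₀² = 1/0.094346 ≈ 10.6.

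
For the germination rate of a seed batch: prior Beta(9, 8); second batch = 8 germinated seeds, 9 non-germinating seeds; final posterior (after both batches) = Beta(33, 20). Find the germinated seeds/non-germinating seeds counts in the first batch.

16 germinated seeds and 3 non-germinating seeds

Sequential conjugate updates are equivalent to a single update on the pooled data, so total successes = posterior α − prior α and total failures = posterior β − prior β.
Total across both batches: 33−9=24 germinated seeds, 20−8=12 non-germinating seeds.
Subtract the second batch: 24−8=16 germinated seeds and 12−9=3 non-germinating seeds.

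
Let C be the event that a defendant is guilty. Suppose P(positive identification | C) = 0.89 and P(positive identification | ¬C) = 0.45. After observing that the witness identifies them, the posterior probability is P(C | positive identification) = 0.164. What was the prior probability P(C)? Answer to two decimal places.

P(C) = 0.09

In odds form, posterior odds = prior odds × likelihood ratio, so prior odds = posterior odds ÷ LR.
Posterior odds = 0.164/(1−0.164) = 0.1962. LR = 0.89/0.45 = 1.9778.
Prior odds = 0.1962/1.9778 = 0.0992, so P(C) = 0.0992/(1+0.0992) ≈ 0.09.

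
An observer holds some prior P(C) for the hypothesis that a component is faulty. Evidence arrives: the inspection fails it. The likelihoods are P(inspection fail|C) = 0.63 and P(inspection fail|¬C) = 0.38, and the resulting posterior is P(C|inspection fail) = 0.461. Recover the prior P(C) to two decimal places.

In odds form, posterior odds = prior odds × likelihood ratio, so prior odds = posterior odds ÷ LR.
Posterior odds = 0.461/(1−0.461) = 0.8553. LR = 0.63/0.38 = 1.6579.
Prior odds = 0.8553/1.6579 = 0.5159, so P(C) = 0.5159/(1+0.5159) ≈ 0.34.

P(C) = 0.34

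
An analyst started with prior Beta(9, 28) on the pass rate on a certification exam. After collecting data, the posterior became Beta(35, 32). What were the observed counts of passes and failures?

Beta is conjugate to the binomial likelihood: posterior = Beta(α+s, β+f).
So s = 35 − 9 = 26 and f = 32 − 28 = 4.

26 passes and 4 failures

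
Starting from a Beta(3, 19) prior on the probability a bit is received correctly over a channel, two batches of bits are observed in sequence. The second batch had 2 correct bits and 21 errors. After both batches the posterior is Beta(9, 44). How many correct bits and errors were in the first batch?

4 correct bits and 4 errors

Because Beta–binomial updating is additive in the counts, the combined data contributed (α_post−α_prior, β_post−β_prior) successes and failures.
Total across both batches: 9−3=6 correct bits, 44−19=25 errors.
Subtract the second batch: 6−2=4 correct bits and 25−21=4 errors.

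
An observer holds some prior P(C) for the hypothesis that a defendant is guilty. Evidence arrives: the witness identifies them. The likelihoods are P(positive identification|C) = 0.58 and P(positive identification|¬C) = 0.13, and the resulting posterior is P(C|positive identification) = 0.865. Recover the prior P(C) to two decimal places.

P(C) = 0.59

Bayes' rule in odds form gives O(C|E) = O(C)·[P(E|C)/P(E|¬C)], hence O(C) = O(C|E)/LR.
Posterior odds = 0.865/(1−0.865) = 6.4074. LR = 0.58/0.13 = 4.4615.
Prior odds = 6.4074/4.4615 = 1.4362, so P(C) = 1.4362/(1+1.4362) ≈ 0.59.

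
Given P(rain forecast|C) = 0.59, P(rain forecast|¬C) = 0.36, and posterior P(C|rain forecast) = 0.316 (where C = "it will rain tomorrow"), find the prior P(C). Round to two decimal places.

P(C) = 0.22

Bayes' rule in odds form gives O(C|E) = O(C)·[P(E|C)/P(E|¬C)], hence O(C) = O(C|E)/LR.
Posterior odds = 0.316/(1−0.316) = 0.4620. LR = 0.59/0.36 = 1.6389.
Prior odds = 0.4620/1.6389 = 0.2819, so P(C) = 0.2819/(1+0.2819) ≈ 0.22.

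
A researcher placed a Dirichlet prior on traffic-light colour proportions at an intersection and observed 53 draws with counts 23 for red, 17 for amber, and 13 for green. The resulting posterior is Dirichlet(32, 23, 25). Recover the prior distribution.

For a Dirichlet(α) prior with multinomial counts c, the posterior is Dirichlet(α + c) componentwise.
Subtract each count from the matching posterior parameter: 32−23=9, 23−17=6, 25−13=12.

Dirichlet(9, 6, 12)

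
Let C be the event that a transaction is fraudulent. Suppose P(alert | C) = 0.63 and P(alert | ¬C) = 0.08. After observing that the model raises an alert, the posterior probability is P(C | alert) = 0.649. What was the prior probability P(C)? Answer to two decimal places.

P(C) = 0.19

Bayes' rule in odds form gives O(C|E) = O(C)·[P(E|C)/P(E|¬C)], hence O(C) = O(C|E)/LR.
Posterior odds = 0.649/(1−0.649) = 1.8490. LR = 0.63/0.08 = 7.8750.
Prior odds = 1.8490/7.8750 = 0.2348, so P(C) = 0.2348/(1+0.2348) ≈ 0.19.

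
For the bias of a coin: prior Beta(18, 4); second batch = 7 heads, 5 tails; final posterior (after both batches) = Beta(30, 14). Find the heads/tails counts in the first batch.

5 heads and 5 tails

Because Beta–binomial updating is additive in the counts, the combined data contributed (α_post−α_prior, β_post−β_prior) successes and failures.
Total across both batches: 30−18=12 heads, 14−4=10 tails.
Subtract the second batch: 12−7=5 heads and 10−5=5 tails.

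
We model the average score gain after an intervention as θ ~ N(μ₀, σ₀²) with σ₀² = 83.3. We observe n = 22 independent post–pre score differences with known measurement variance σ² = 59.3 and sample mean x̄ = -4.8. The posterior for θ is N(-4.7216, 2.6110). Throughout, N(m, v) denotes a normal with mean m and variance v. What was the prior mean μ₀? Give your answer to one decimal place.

μ₀ = -2.3

The posterior mean is a precision-weighted average: μ_n = (τ₀μ₀ + τ_data·x̄)/(τ₀+τ_data), with τ₀=1/σ₀² and τ_data=n/σ².
Here τ₀ = 1/83.3 = 0.012005 and τ_data = 22/59.3 = 0.370995, so τ_n = 0.383000.
Rearranging for μ₀: μ₀ = (μ_n·τ_n − τ_data·x̄)/τ₀ = (-4.7216·0.383000 − 0.370995·-4.8) / 0.012005 = -0.027597/0.012005 ≈ -2.3.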